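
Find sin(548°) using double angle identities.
sin(548°) = 2 sin 274° cos 274° = -0.1392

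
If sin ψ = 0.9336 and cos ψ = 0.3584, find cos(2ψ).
cos(2ψ) = cos²ψ - sin²ψ = -0.7432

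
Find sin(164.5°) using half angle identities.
sin(164.5°) = √((1 - cos 329°)/2) = 0.2672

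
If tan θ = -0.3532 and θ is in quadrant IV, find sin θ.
sin θ = -0.333 (using tan²θ + 1 = sec²θ)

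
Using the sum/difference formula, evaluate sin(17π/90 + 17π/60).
sin(17π/90 + 17π/60) = sin 17π/90 cos 17π/60 + cos 17π/90 sin 17π/60 = 0.9962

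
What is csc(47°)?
csc(47°) = 1.367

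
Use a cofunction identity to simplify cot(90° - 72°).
cot(90° - 72°) = tan(72°)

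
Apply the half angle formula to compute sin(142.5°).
sin(142.5°) = √((1 - cos 285°)/2) = 0.6088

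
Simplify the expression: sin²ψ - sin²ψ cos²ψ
sin²ψ - sin²ψ cos²ψ = sin⁴ψ (using Factoring)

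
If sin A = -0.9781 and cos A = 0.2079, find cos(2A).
cos(2A) = cos²A - sin²A = -0.9135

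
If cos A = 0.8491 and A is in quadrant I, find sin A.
sin A = 0.5282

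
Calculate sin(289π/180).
sin(289π/180) = -0.9455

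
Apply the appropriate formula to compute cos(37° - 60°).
cos(37° - 60°) = cos 37° cos 60° + sin 37° sin 60° = 0.9205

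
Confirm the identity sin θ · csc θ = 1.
LHS = sin θ · (1/sin θ) = 1 = RHS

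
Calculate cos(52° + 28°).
cos(52° + 28°) = cos 52° cos 28° - sin 52° sin 28° = 0.1736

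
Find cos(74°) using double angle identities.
cos(74°) = cos²37° - sin²37° = 0.2756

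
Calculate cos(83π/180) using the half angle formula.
cos(83π/180) = √((1 + cos 83π/90)/2) = 0.1219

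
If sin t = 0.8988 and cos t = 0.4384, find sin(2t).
sin(2t) = 2 sin t cos t = 0.7881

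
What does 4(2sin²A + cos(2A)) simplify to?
4(2sin²A + cos(2A)) = 4 (using Double angle)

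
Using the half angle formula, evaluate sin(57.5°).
sin(57.5°) = √((1 - cos 115°)/2) = 0.8434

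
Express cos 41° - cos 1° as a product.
cos 41° - cos 1° = -2 sin(21°) sin(20°)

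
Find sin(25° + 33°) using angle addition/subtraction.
sin(25° + 33°) = sin 25° cos 33° + cos 25° sin 33° = 0.848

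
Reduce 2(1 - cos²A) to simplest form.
2(1 - cos²A) = 2(sin²A) (using Pythagorean identity)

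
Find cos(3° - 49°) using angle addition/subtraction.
cos(3° - 49°) = cos 3° cos 49° + sin 3° sin 49° = 0.6947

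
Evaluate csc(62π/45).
csc(62π/45) = -1.079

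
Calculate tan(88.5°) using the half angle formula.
tan(88.5°) = sin 177° / (1 + cos 177°) = 38.19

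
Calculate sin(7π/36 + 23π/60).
sin(7π/36 + 23π/60) = sin 7π/36 cos 23π/60 + cos 7π/36 sin 23π/60 = 0.9703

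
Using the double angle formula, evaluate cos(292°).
cos(292°) = cos²146° - sin²146° = 0.3746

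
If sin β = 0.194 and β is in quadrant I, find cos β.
cos β = 0.981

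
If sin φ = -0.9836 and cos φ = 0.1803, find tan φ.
tan φ = sin φ / cos φ = -5.455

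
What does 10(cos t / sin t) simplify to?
10(cos t / sin t) = 10(cot t) (using Quotient identity)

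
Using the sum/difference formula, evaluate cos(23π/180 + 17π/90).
cos(23π/180 + 17π/90) = cos 23π/180 cos 17π/90 - sin 23π/180 sin 17π/90 = 0.5446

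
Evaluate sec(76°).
sec(76°) = 4.134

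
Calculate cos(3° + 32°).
cos(3° + 32°) = cos 3° cos 32° - sin 3° sin 32° = 0.8192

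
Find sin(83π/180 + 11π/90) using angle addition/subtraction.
sin(83π/180 + 11π/90) = sin 83π/180 cos 11π/90 + cos 83π/180 sin 11π/90 = (√6+√2)/4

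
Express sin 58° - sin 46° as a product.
sin 58° - sin 46° = 2 cos(52°) sin(6°)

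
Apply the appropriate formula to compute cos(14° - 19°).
cos(14° - 19°) = cos 14° cos 19° + sin 14° sin 19° = 0.9962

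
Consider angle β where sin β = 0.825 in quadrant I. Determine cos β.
cos β = √(1 - sin²β) = 0.5651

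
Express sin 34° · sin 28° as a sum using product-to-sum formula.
sin 34° sin 28° = (1/2)[cos(34°-28°) - cos(34°+28°)]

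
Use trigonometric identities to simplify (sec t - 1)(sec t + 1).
(sec t - 1)(sec t + 1) = tan²t (using Diff. of squares)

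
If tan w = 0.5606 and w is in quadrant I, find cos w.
cos w = 0.8723 (using tan²w + 1 = sec²w)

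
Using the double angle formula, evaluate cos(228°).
cos(228°) = 2cos²114° - 1 = -0.6691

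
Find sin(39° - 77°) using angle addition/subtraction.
sin(39° - 77°) = sin 39° cos 77° - cos 39° sin 77° = -0.6157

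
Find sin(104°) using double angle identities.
sin(104°) = 2 sin 52° cos 52° = 0.9703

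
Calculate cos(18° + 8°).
cos(18° + 8°) = cos 18° cos 8° - sin 18° sin 8° = 0.8988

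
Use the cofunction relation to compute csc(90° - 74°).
csc(90° - 74°) = sec(74°) = 3.628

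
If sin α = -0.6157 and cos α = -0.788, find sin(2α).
sin(2α) = 2 sin α cos α = 0.9703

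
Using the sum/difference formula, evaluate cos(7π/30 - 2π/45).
cos(7π/30 - 2π/45) = cos 7π/30 cos 2π/45 + sin 7π/30 sin 2π/45 = 0.829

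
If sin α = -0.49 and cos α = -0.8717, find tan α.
tan α = sin α / cos α = 0.5621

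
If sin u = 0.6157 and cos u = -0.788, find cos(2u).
cos(2u) = cos²u - sin²u = 0.2419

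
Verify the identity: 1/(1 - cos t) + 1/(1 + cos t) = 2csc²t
LHS = [(1 + cos t) + (1 - cos t)] / [(1 - cos t)(1 + cos t)] = 2/(1 - cos²t) = 2/sin²t = 2csc²t = RHS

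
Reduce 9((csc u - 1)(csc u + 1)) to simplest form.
9((csc u - 1)(csc u + 1)) = 9(cot²u) (using Diff. of squares)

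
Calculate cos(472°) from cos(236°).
cos(472°) = cos²236° - sin²236° = -0.3746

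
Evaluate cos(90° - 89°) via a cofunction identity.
cos(90° - 89°) = sin(89°) = 0.9998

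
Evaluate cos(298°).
cos(298°) = 0.4695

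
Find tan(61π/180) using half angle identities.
tan(61π/180) = sin 61π/90 / (1 + cos 61π/90) = 1.804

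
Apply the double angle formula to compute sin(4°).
sin(4°) = 2 sin 2° cos 2° = 0.06976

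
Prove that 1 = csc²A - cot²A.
RHS = 1/sin²A - cos²A/sin²A = (1 - cos²A)/sin²A = sin²A/sin²A = 1 = LHS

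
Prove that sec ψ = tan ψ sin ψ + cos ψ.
RHS = sin²ψ/cos ψ + cos ψ = (sin²ψ + cos²ψ)/cos ψ = 1/cos ψ = sec ψ = LHS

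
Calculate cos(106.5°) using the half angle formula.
cos(106.5°) = -√((1 + cos 213°)/2) = -0.284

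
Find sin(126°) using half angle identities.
sin(126°) = √((1 - cos 252°)/2) = 0.809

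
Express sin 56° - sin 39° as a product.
sin 56° - sin 39° = 2 cos(47.5°) sin(8.5°)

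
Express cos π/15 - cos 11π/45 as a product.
cos π/15 - cos 11π/45 = -2 sin(7π/45) sin(-4π/45)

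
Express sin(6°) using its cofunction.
sin(6°) = cos(90° - 6°) = cos(84°)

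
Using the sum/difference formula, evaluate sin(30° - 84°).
sin(30° - 84°) = sin 30° cos 84° - cos 30° sin 84° = -0.809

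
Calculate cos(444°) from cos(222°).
cos(444°) = cos²222° - sin²222° = 0.1045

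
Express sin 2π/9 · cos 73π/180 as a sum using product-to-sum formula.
sin 2π/9 cos 73π/180 = (1/2)[sin(2π/9+73π/180) + sin(2π/9-73π/180)]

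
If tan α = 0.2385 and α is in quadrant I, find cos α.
cos α = 0.9727 (using tan²α + 1 = sec²α)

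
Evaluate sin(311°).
sin(311°) = -0.7547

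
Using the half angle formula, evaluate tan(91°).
tan(91°) = sin 182° / (1 + cos 182°) = -57.29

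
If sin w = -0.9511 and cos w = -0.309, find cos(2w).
cos(2w) = cos²w - sin²w = -0.8091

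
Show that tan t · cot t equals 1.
LHS = (sin t/cos t) · (cos t/sin t) = 1 = RHS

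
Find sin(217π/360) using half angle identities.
sin(217π/360) = √((1 - cos 217π/180)/2) = 0.9483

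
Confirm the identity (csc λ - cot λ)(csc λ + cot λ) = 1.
LHS = csc²λ - cot²λ = (1 + cot²λ) - cot²λ = 1 = RHS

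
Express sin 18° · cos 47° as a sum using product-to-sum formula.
sin 18° cos 47° = (1/2)[sin(18°+47°) + sin(18°-47°)]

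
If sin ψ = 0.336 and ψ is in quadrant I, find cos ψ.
cos ψ = 0.9419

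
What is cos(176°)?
cos(176°) = -0.9976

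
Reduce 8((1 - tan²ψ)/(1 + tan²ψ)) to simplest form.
8((1 - tan²ψ)/(1 + tan²ψ)) = 8(cos(2ψ)) (using Double angle)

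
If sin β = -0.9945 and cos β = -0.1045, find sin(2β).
sin(2β) = 2 sin β cos β = 0.2079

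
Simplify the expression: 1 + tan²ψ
1 + tan²ψ = sec²ψ (using Pythagorean identity)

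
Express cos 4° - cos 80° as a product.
cos 4° - cos 80° = -2 sin(42°) sin(-38°)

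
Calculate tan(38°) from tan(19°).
tan(38°) = 2 tan 19° / (1 - tan²19°) = 0.7813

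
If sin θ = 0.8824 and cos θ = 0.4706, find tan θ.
tan θ = sin θ / cos θ = 1.875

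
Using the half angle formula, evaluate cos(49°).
cos(49°) = √((1 + cos 98°)/2) = 0.6561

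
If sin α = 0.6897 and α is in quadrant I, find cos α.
cos α = 0.7241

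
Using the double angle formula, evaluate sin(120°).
sin(120°) = 2 sin 60° cos 60° = √3/2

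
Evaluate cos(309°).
cos(309°) = 0.6293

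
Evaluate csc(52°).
csc(52°) = 1.269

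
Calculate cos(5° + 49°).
cos(5° + 49°) = cos 5° cos 49° - sin 5° sin 49° = 0.5878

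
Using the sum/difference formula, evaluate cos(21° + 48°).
cos(21° + 48°) = cos 21° cos 48° - sin 21° sin 48° = 0.3584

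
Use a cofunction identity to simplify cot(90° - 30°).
cot(90° - 30°) = tan(30°)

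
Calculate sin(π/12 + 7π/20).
sin(π/12 + 7π/20) = sin π/12 cos 7π/20 + cos π/12 sin 7π/20 = 0.9781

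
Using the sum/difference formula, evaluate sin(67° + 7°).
sin(67° + 7°) = sin 67° cos 7° + cos 67° sin 7° = 0.9613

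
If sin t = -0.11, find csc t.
csc t = 1/sin t = -9.091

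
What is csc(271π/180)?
csc(271π/180) = -1.0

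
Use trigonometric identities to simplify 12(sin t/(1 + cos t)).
12(sin t/(1 + cos t)) = 12(tan(t/2)) (using Half angle)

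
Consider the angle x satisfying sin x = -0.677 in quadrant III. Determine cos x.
cos x = ±√(1 - sin²x) = -0.736 (negative in QIII)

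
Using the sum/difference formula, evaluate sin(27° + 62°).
sin(27° + 62°) = sin 27° cos 62° + cos 27° sin 62° = 0.9998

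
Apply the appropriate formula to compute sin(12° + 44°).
sin(12° + 44°) = sin 12° cos 44° + cos 12° sin 44° = 0.829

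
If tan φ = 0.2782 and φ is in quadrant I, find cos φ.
cos φ = 0.9634 (using tan²φ + 1 = sec²φ)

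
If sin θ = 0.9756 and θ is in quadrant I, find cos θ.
cos θ = 0.2196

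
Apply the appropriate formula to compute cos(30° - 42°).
cos(30° - 42°) = cos 30° cos 42° + sin 30° sin 42° = 0.9781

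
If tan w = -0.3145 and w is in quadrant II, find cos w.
cos w = -0.9539 (using tan²w + 1 = sec²w)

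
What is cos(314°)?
cos(314°) = 0.6947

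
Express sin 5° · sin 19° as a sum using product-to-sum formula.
sin 5° sin 19° = (1/2)[cos(5°-19°) - cos(5°+19°)]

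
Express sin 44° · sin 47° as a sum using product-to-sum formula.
sin 44° sin 47° = (1/2)[cos(44°-47°) - cos(44°+47°)]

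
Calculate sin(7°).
sin(7°) = 0.1219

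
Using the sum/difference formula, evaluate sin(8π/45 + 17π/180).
sin(8π/45 + 17π/180) = sin 8π/45 cos 17π/180 + cos 8π/45 sin 17π/180 = 0.7547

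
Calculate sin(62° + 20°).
sin(62° + 20°) = sin 62° cos 20° + cos 62° sin 20° = 0.9903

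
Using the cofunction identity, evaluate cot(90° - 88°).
cot(90° - 88°) = tan(88°) = 28.64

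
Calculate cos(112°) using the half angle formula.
cos(112°) = -√((1 + cos 224°)/2) = -0.3746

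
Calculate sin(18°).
sin(18°) = 0.309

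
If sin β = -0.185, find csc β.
csc β = 1/sin β = -5.405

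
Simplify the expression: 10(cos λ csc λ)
10(cos λ csc λ) = 10(cot λ) (using Reciprocal + quotient)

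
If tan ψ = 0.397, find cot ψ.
cot ψ = 1/tan ψ = 2.519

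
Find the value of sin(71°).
sin(71°) = 0.9455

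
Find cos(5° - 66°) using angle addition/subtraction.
cos(5° - 66°) = cos 5° cos 66° + sin 5° sin 66° = 0.4848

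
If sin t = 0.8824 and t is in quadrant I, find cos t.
cos t = 0.4705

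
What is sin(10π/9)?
sin(10π/9) = -0.342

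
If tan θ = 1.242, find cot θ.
cot θ = 1/tan θ = 0.8052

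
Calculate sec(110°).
sec(110°) = -2.924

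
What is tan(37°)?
tan(37°) = 0.7536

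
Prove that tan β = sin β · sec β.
RHS = sin β · (1/cos β) = sin β/cos β = tan β = LHS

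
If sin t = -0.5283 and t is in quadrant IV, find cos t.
cos t = 0.8491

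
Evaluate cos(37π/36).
cos(37π/36) = -0.9962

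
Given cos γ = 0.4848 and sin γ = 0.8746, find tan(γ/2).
tan(γ/2) = sin γ / (1 + cos γ) = 0.589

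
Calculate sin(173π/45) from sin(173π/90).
sin(173π/45) = 2 sin 173π/90 cos 173π/90 = -0.4695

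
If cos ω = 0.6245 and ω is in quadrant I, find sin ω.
sin ω = 0.781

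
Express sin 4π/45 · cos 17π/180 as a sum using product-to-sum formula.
sin 4π/45 cos 17π/180 = (1/2)[sin(4π/45+17π/180) + sin(4π/45-17π/180)]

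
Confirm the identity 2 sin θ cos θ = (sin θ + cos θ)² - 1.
RHS = sin²θ + 2 sin θ cos θ + cos²θ - 1 = (sin²θ + cos²θ) + 2 sin θ cos θ - 1 = 1 + 2 sin θ cos θ - 1 = 2 sin θ cos θ = LHS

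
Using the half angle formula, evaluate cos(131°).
cos(131°) = -√((1 + cos 262°)/2) = -0.6561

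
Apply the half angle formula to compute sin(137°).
sin(137°) = √((1 - cos 274°)/2) = 0.682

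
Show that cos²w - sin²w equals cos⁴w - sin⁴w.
RHS = (cos²w - sin²w)(cos²w + sin²w) = (cos²w - sin²w) · 1 = cos²w - sin²w = LHS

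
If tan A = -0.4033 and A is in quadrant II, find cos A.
cos A = -0.9274 (using tan²A + 1 = sec²A)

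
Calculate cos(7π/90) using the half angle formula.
cos(7π/90) = √((1 + cos 7π/45)/2) = 0.9703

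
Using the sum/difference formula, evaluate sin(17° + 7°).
sin(17° + 7°) = sin 17° cos 7° + cos 17° sin 7° = 0.4067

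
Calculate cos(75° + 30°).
cos(75° + 30°) = cos 75° cos 30° - sin 75° sin 30° = -(√6-√2)/4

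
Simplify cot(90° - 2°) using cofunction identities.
cot(90° - 2°) = tan(2°)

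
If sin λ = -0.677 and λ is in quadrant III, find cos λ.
cos λ = -0.736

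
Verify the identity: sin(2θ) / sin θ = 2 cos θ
LHS = 2 sin θ cos θ / sin θ = 2 cos θ = RHS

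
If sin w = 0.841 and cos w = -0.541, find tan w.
tan w = sin w / cos w = -1.555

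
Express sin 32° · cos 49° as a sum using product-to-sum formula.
sin 32° cos 49° = (1/2)[sin(32°+49°) + sin(32°-49°)]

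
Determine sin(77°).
sin(77°) = 0.9744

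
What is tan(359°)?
tan(359°) = -0.01746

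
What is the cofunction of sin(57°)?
sin(57°) = cos(90° - 57°) = cos(33°)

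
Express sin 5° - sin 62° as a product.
sin 5° - sin 62° = 2 cos(33.5°) sin(-28.5°)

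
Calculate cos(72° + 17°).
cos(72° + 17°) = cos 72° cos 17° - sin 72° sin 17° = 0.01745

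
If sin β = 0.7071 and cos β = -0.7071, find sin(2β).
sin(2β) = 2 sin β cos β = -1.0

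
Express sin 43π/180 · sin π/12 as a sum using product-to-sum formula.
sin 43π/180 sin π/12 = (1/2)[cos(43π/180-π/12) - cos(43π/180+π/12)]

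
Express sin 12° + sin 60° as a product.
sin 12° + sin 60° = 2 sin(36°) cos(-24°)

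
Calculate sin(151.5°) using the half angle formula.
sin(151.5°) = √((1 - cos 303°)/2) = 0.4772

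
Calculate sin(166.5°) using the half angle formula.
sin(166.5°) = √((1 - cos 333°)/2) = 0.2334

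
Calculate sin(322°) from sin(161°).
sin(322°) = 2 sin 161° cos 161° = -0.6157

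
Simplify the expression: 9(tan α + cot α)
9(tan α + cot α) = 9(sec α csc α) (using Quotient identities)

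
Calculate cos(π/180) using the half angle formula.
cos(π/180) = √((1 + cos π/90)/2) = 0.9998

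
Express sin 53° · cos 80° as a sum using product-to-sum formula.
sin 53° cos 80° = (1/2)[sin(53°+80°) + sin(53°-80°)]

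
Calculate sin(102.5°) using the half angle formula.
sin(102.5°) = √((1 - cos 205°)/2) = 0.9763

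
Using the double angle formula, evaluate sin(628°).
sin(628°) = 2 sin 314° cos 314° = -0.9994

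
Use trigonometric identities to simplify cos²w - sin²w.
cos²w - sin²w = cos(2w) (using Double angle)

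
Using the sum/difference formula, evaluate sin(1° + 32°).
sin(1° + 32°) = sin 1° cos 32° + cos 1° sin 32° = 0.5446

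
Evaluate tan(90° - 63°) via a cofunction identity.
tan(90° - 63°) = cot(63°) = 0.5095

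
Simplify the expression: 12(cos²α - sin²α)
12(cos²α - sin²α) = 12(cos(2α)) (using Double angle)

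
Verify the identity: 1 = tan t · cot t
RHS = (sin t/cos t) · (cos t/sin t) = 1 = LHS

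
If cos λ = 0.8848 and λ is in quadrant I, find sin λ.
sin λ = 0.466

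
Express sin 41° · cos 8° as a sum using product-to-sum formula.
sin 41° cos 8° = (1/2)[sin(41°+8°) + sin(41°-8°)]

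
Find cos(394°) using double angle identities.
cos(394°) = 1 - 2sin²197° = 0.829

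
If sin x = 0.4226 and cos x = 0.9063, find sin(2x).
sin(2x) = 2 sin x cos x = 0.766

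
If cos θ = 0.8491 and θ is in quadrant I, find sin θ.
sin θ = 0.5282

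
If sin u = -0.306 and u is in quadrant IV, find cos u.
cos u = 0.952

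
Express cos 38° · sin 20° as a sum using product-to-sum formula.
cos 38° sin 20° = (1/2)[sin(38°+20°) - sin(38°-20°)]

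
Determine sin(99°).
sin(99°) = 0.9877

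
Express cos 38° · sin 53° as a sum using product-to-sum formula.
cos 38° sin 53° = (1/2)[sin(38°+53°) - sin(38°-53°)]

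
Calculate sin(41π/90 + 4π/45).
sin(41π/90 + 4π/45) = sin 41π/90 cos 4π/45 + cos 41π/90 sin 4π/45 = 0.9903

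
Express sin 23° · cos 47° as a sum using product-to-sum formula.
sin 23° cos 47° = (1/2)[sin(23°+47°) + sin(23°-47°)]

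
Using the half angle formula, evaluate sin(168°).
sin(168°) = √((1 - cos 336°)/2) = 0.2079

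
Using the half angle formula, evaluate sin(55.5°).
sin(55.5°) = √((1 - cos 111°)/2) = 0.8241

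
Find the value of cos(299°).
cos(299°) = 0.4848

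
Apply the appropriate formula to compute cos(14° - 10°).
cos(14° - 10°) = cos 14° cos 10° + sin 14° sin 10° = 0.9976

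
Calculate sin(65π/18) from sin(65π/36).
sin(65π/18) = 2 sin 65π/36 cos 65π/36 = -0.9397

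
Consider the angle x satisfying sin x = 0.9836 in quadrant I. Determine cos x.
cos x = √(1 - sin²x) = 0.1804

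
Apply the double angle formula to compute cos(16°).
cos(16°) = cos²8° - sin²8° = 0.9613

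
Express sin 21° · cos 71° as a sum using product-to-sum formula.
sin 21° cos 71° = (1/2)[sin(21°+71°) + sin(21°-71°)]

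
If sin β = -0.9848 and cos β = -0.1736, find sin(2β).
sin(2β) = 2 sin β cos β = 0.3419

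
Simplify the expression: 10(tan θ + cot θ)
10(tan θ + cot θ) = 10(sec θ csc θ) (using Quotient identities)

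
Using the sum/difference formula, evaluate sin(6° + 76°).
sin(6° + 76°) = sin 6° cos 76° + cos 6° sin 76° = 0.9903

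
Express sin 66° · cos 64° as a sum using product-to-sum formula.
sin 66° cos 64° = (1/2)[sin(66°+64°) + sin(66°-64°)]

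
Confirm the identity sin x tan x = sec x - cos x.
RHS = 1/cos x - cos x = (1 - cos²x)/cos x = sin²x/cos x = sin x · (sin x/cos x) = sin x tan x = LHS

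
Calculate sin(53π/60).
sin(53π/60) = 0.3584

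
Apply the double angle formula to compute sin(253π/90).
sin(253π/90) = 2 sin 253π/180 cos 253π/180 = 0.5592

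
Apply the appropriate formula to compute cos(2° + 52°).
cos(2° + 52°) = cos 2° cos 52° - sin 2° sin 52° = 0.5878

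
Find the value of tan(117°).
tan(117°) = -1.963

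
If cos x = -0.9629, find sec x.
sec x = 1/cos x = -1.039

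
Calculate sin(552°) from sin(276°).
sin(552°) = 2 sin 276° cos 276° = -0.2079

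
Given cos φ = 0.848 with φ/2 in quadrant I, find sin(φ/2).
sin(φ/2) = ±√((1 - cos φ)/2); positive since φ/2 ∈ QI, so sin(φ/2) = 0.2757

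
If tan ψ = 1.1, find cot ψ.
cot ψ = 1/tan ψ = 0.9091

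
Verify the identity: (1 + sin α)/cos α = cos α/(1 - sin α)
LHS = (1 + sin α)(1 - sin α) / (cos α(1 - sin α)) = (1 - sin²α) / (cos α(1 - sin α)) = cos²α / (cos α(1 - sin α)) = cos α/(1 - sin α) = RHS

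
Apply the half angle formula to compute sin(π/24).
sin(π/24) = √((1 - cos π/12)/2) = 0.1305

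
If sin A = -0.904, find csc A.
csc A = 1/sin A = -1.106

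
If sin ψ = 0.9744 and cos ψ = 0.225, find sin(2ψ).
sin(2ψ) = 2 sin ψ cos ψ = 0.4385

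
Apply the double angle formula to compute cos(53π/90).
cos(53π/90) = cos²53π/180 - sin²53π/180 = -0.2756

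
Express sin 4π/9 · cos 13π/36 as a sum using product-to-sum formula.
sin 4π/9 cos 13π/36 = (1/2)[sin(4π/9+13π/36) + sin(4π/9-13π/36)]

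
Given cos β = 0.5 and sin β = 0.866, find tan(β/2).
tan(β/2) = sin β / (1 + cos β) = 0.5773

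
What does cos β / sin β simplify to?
cos β / sin β = cot β (using Quotient identity)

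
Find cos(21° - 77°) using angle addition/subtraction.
cos(21° - 77°) = cos 21° cos 77° + sin 21° sin 77° = 0.5592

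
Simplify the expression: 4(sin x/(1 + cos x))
4(sin x/(1 + cos x)) = 4(tan(x/2)) (using Half angle)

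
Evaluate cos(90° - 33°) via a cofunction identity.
cos(90° - 33°) = sin(33°) = 0.5446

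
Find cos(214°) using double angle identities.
cos(214°) = 2cos²107° - 1 = -0.829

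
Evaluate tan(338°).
tan(338°) = -0.404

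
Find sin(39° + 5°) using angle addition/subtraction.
sin(39° + 5°) = sin 39° cos 5° + cos 39° sin 5° = 0.6947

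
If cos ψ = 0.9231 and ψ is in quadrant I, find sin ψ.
sin ψ = 0.3846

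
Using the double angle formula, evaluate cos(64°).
cos(64°) = cos²32° - sin²32° = 0.4384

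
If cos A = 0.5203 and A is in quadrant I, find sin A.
sin A = 0.854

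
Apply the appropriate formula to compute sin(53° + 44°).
sin(53° + 44°) = sin 53° cos 44° + cos 53° sin 44° = 0.9925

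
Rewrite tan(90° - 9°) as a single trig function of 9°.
tan(90° - 9°) = cot(9°)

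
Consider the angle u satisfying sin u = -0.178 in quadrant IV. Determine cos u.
cos u = √(1 - sin²u) = 0.984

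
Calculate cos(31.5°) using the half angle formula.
cos(31.5°) = √((1 + cos 63°)/2) = 0.8526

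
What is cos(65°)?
cos(65°) = 0.4226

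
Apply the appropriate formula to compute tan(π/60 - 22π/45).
tan(π/60 - 22π/45) = (tan π/60 - tan 22π/45)/(1 + tan π/60 tan 22π/45) = -11.43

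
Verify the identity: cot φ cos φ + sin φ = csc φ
LHS = cos²φ/sin φ + sin φ = (cos²φ + sin²φ)/sin φ = 1/sin φ = csc φ = RHS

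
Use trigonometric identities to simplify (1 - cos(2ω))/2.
(1 - cos(2ω))/2 = sin²ω (using Power reduction)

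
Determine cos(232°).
cos(232°) = -0.6157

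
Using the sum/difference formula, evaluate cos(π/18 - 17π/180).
cos(π/18 - 17π/180) = cos π/18 cos 17π/180 + sin π/18 sin 17π/180 = 0.9925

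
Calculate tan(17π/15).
tan(17π/15) = 0.4452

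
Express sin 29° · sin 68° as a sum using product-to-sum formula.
sin 29° sin 68° = (1/2)[cos(29°-68°) - cos(29°+68°)]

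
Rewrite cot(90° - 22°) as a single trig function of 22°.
cot(90° - 22°) = tan(22°)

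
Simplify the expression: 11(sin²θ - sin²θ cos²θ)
11(sin²θ - sin²θ cos²θ) = 11(sin⁴θ) (using Factoring)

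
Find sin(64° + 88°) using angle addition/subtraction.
sin(64° + 88°) = sin 64° cos 88° + cos 64° sin 88° = 0.4695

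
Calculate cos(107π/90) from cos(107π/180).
cos(107π/90) = cos²107π/180 - sin²107π/180 = -0.829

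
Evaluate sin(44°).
sin(44°) = 0.6947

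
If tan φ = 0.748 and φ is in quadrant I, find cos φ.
cos φ = 0.8008 (using tan²φ + 1 = sec²φ)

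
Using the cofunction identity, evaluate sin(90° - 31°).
sin(90° - 31°) = cos(31°) = 0.8572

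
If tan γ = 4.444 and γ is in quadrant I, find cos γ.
cos γ = 0.2195 (using tan²γ + 1 = sec²γ)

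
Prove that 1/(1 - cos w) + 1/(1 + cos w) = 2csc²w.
LHS = [(1 + cos w) + (1 - cos w)] / [(1 - cos w)(1 + cos w)] = 2/(1 - cos²w) = 2/sin²w = 2csc²w = RHS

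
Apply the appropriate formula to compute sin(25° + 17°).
sin(25° + 17°) = sin 25° cos 17° + cos 25° sin 17° = 0.6691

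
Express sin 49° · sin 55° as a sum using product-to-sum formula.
sin 49° sin 55° = (1/2)[cos(49°-55°) - cos(49°+55°)]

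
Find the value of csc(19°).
csc(19°) = 3.072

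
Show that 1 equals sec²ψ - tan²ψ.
RHS = 1/cos²ψ - sin²ψ/cos²ψ = (1 - sin²ψ)/cos²ψ = cos²ψ/cos²ψ = 1 = LHS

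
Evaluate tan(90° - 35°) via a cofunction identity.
tan(90° - 35°) = cot(35°) = 1.428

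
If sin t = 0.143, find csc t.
csc t = 1/sin t = 6.993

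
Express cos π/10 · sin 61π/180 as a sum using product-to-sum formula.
cos π/10 sin 61π/180 = (1/2)[sin(π/10+61π/180) - sin(π/10-61π/180)]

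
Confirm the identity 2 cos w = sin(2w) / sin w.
RHS = 2 sin w cos w / sin w = 2 cos w = LHS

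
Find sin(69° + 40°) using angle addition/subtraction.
sin(69° + 40°) = sin 69° cos 40° + cos 69° sin 40° = 0.9455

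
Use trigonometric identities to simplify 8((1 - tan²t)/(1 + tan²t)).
8((1 - tan²t)/(1 + tan²t)) = 8(cos(2t)) (using Double angle)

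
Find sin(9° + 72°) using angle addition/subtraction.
sin(9° + 72°) = sin 9° cos 72° + cos 9° sin 72° = 0.9877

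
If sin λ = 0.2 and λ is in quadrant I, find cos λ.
cos λ = 0.9798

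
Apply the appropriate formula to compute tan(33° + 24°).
tan(33° + 24°) = (tan 33° + tan 24°)/(1 - tan 33° tan 24°) = 1.54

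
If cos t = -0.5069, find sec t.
sec t = 1/cos t = -1.973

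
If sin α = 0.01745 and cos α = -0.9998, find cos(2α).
cos(2α) = cos²α - sin²α = 0.9993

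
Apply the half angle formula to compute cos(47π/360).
cos(47π/360) = √((1 + cos 47π/180)/2) = 0.9171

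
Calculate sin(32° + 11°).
sin(32° + 11°) = sin 32° cos 11° + cos 32° sin 11° = 0.682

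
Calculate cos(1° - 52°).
cos(1° - 52°) = cos 1° cos 52° + sin 1° sin 52° = 0.6293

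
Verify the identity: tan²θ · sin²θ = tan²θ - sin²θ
RHS = sin²θ/cos²θ - sin²θ = sin²θ(1/cos²θ - 1) = sin²θ · (1 - cos²θ)/cos²θ = sin²θ · sin²θ/cos²θ = sin²θ · tan²θ = LHS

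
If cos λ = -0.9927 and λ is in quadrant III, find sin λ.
sin λ = -0.1206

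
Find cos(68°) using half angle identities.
cos(68°) = √((1 + cos 136°)/2) = 0.3746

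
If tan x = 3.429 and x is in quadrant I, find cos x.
cos x = 0.28 (using tan²x + 1 = sec²x)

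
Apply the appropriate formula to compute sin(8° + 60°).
sin(8° + 60°) = sin 8° cos 60° + cos 8° sin 60° = 0.9272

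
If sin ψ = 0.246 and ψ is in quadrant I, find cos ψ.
cos ψ = 0.9693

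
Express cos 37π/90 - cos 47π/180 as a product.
cos 37π/90 - cos 47π/180 = -2 sin(121π/360) sin(3π/40)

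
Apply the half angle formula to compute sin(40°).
sin(40°) = √((1 - cos 80°)/2) = 0.6428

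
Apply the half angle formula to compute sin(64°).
sin(64°) = √((1 - cos 128°)/2) = 0.8988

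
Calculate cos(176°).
cos(176°) = -0.9976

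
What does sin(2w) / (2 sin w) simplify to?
sin(2w) / (2 sin w) = cos w (using Double angle)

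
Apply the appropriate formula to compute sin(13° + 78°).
sin(13° + 78°) = sin 13° cos 78° + cos 13° sin 78° = 0.9998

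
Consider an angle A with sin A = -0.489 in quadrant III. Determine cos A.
cos A = ±√(1 - sin²A) = -0.8723 (negative in QIII)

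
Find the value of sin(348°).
sin(348°) = -0.2079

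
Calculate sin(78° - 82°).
sin(78° - 82°) = sin 78° cos 82° - cos 78° sin 82° = -0.06976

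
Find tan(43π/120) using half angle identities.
tan(43π/120) = sin 43π/60 / (1 + cos 43π/60) = 2.097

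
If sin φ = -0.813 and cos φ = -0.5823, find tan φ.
tan φ = sin φ / cos φ = 1.396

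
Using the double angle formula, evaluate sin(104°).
sin(104°) = 2 sin 52° cos 52° = 0.9703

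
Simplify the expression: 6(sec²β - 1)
6(sec²β - 1) = 6(tan²β) (using Pythagorean identity)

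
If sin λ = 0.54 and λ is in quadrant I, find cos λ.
cos λ = 0.8417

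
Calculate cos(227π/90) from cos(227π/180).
cos(227π/90) = cos²227π/180 - sin²227π/180 = -0.06976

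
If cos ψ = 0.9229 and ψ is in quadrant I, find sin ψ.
sin ψ = 0.385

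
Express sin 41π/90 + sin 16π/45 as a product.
sin 41π/90 + sin 16π/45 = 2 sin(73π/180) cos(π/20)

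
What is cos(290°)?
cos(290°) = 0.342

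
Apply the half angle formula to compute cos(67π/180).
cos(67π/180) = √((1 + cos 67π/90)/2) = 0.3907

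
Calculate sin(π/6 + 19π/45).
sin(π/6 + 19π/45) = sin π/6 cos 19π/45 + cos π/6 sin 19π/45 = 0.9613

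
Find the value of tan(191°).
tan(191°) = 0.1944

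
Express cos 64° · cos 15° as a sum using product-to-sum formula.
cos 64° cos 15° = (1/2)[cos(64°-15°) + cos(64°+15°)]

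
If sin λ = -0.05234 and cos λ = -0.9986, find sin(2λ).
sin(2λ) = 2 sin λ cos λ = 0.1045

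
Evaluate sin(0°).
sin(0°) = 0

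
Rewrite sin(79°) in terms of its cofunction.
sin(79°) = cos(90° - 79°) = cos(11°)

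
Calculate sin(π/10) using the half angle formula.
sin(π/10) = √((1 - cos π/5)/2) = 0.309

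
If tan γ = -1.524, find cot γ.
cot γ = 1/tan γ = -0.6562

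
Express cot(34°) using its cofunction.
cot(34°) = tan(90° - 34°) = tan(56°)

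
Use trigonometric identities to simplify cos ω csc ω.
cos ω csc ω = cot ω (using Reciprocal + quotient)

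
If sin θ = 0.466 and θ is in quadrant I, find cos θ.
cos θ = 0.8848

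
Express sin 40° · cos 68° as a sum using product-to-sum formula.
sin 40° cos 68° = (1/2)[sin(40°+68°) + sin(40°-68°)]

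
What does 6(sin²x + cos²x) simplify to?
6(sin²x + cos²x) = 6 (using Pythagorean identity)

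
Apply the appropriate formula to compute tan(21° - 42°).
tan(21° - 42°) = (tan 21° - tan 42°)/(1 + tan 21° tan 42°) = -0.3839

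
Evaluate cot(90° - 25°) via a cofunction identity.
cot(90° - 25°) = tan(25°) = 0.4663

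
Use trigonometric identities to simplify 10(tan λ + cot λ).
10(tan λ + cot λ) = 10(sec λ csc λ) (using Quotient identities)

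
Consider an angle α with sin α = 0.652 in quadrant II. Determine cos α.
cos α = ±√(1 - sin²α) = -0.7582 (negative in QII)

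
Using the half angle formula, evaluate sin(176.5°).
sin(176.5°) = √((1 - cos 353°)/2) = 0.06105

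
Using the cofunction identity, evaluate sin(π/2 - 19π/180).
sin(π/2 - 19π/180) = cos(19π/180) = 0.9455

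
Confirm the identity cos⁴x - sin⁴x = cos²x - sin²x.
LHS = (cos²x - sin²x)(cos²x + sin²x) = (cos²x - sin²x) · 1 = cos²x - sin²x = RHS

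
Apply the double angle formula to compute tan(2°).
tan(2°) = 2 tan 1° / (1 - tan²1°) = 0.03492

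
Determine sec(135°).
sec(135°) = -√2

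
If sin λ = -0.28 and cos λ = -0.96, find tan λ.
tan λ = sin λ / cos λ = 0.2917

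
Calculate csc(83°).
csc(83°) = 1.008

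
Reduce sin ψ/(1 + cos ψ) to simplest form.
sin ψ/(1 + cos ψ) = tan(ψ/2) (using Half angle)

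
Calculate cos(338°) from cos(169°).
cos(338°) = cos²169° - sin²169° = 0.9272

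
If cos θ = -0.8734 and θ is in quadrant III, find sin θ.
sin θ = -0.487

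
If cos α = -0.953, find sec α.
sec α = 1/cos α = -1.049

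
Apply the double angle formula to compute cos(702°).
cos(702°) = cos²351° - sin²351° = 0.9511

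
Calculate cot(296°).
cot(296°) = -0.4877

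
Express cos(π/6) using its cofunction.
cos(π/6) = sin(π/2 - π/6) = sin(π/3)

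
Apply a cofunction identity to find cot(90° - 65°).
cot(90° - 65°) = tan(65°) = 2.145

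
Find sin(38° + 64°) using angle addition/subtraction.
sin(38° + 64°) = sin 38° cos 64° + cos 38° sin 64° = 0.9781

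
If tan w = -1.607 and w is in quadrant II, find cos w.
cos w = -0.5283 (using tan²w + 1 = sec²w)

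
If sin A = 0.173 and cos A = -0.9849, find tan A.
tan A = sin A / cos A = -0.1757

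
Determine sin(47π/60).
sin(47π/60) = 0.6293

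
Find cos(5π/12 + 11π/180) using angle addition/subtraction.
cos(5π/12 + 11π/180) = cos 5π/12 cos 11π/180 - sin 5π/12 sin 11π/180 = 0.06976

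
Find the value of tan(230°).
tan(230°) = 1.192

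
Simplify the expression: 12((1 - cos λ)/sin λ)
12((1 - cos λ)/sin λ) = 12(tan(λ/2)) (using Half angle)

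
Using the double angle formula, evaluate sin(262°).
sin(262°) = 2 sin 131° cos 131° = -0.9903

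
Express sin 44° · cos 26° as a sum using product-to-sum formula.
sin 44° cos 26° = (1/2)[sin(44°+26°) + sin(44°-26°)]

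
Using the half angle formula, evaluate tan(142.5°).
tan(142.5°) = sin 285° / (1 + cos 285°) = -0.7673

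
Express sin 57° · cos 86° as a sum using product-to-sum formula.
sin 57° cos 86° = (1/2)[sin(57°+86°) + sin(57°-86°)]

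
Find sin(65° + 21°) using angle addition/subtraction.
sin(65° + 21°) = sin 65° cos 21° + cos 65° sin 21° = 0.9976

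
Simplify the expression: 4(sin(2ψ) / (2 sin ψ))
4(sin(2ψ) / (2 sin ψ)) = 4(cos ψ) (using Double angle)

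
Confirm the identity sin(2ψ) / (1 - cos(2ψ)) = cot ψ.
LHS = 2 sin ψ cos ψ / (2sin²ψ) = cos ψ/sin ψ = cot ψ = RHS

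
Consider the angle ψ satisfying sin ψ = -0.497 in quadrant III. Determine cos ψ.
cos ψ = ±√(1 - sin²ψ) = -0.8678 (negative in QIII)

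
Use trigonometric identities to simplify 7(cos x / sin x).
7(cos x / sin x) = 7(cot x) (using Quotient identity)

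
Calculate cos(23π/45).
cos(23π/45) = -0.0349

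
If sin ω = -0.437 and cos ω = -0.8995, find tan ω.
tan ω = sin ω / cos ω = 0.4858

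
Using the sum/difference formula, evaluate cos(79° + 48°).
cos(79° + 48°) = cos 79° cos 48° - sin 79° sin 48° = -0.6018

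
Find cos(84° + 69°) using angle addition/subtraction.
cos(84° + 69°) = cos 84° cos 69° - sin 84° sin 69° = -0.891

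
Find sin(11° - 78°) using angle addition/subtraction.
sin(11° - 78°) = sin 11° cos 78° - cos 11° sin 78° = -0.9205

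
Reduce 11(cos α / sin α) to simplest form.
11(cos α / sin α) = 11(cot α) (using Quotient identity)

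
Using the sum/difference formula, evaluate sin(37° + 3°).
sin(37° + 3°) = sin 37° cos 3° + cos 37° sin 3° = 0.6428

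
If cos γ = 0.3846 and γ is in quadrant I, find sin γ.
sin γ = 0.9231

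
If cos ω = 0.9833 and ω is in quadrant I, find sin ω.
sin ω = 0.182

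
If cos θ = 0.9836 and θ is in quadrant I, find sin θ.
sin θ = 0.1804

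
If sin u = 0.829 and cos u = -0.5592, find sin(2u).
sin(2u) = 2 sin u cos u = -0.9272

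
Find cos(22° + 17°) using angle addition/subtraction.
cos(22° + 17°) = cos 22° cos 17° - sin 22° sin 17° = 0.7771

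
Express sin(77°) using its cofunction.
sin(77°) = cos(90° - 77°) = cos(13°)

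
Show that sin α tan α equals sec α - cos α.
RHS = 1/cos α - cos α = (1 - cos²α)/cos α = sin²α/cos α = sin α · (sin α/cos α) = sin α tan α = LHS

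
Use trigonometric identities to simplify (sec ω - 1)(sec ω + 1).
(sec ω - 1)(sec ω + 1) = tan²ω (using Diff. of squares)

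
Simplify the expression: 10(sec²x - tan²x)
10(sec²x - tan²x) = 10 (using Pythagorean identity)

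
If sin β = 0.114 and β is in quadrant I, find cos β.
cos β = 0.9935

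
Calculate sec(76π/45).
sec(76π/45) = 1.788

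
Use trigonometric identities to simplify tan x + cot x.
tan x + cot x = sec x csc x (using Quotient identities)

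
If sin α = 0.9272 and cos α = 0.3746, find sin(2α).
sin(2α) = 2 sin α cos α = 0.6947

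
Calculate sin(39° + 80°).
sin(39° + 80°) = sin 39° cos 80° + cos 39° sin 80° = 0.8746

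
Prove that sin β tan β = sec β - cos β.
RHS = 1/cos β - cos β = (1 - cos²β)/cos β = sin²β/cos β = sin β · (sin β/cos β) = sin β tan β = LHS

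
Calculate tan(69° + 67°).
tan(69° + 67°) = (tan 69° + tan 67°)/(1 - tan 69° tan 67°) = -0.9657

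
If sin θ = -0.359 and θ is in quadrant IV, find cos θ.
cos θ = 0.9333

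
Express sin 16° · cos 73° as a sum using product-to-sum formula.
sin 16° cos 73° = (1/2)[sin(16°+73°) + sin(16°-73°)]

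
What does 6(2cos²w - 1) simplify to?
6(2cos²w - 1) = 6(cos(2w)) (using Double angle)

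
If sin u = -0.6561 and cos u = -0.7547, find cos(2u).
cos(2u) = cos²u - sin²u = 0.1391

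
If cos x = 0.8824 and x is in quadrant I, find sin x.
sin x = 0.4705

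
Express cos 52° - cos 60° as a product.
cos 52° - cos 60° = -2 sin(56°) sin(-4°)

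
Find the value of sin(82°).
sin(82°) = 0.9903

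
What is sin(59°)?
sin(59°) = 0.8572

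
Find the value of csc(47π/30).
csc(47π/30) = -1.022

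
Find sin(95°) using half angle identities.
sin(95°) = √((1 - cos 190°)/2) = 0.9962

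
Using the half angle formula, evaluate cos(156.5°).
cos(156.5°) = -√((1 + cos 313°)/2) = -0.9171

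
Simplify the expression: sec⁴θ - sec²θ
sec⁴θ - sec²θ = tan⁴θ + tan²θ (using Pythagorean)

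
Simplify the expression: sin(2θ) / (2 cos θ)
sin(2θ) / (2 cos θ) = sin θ (using Double angle)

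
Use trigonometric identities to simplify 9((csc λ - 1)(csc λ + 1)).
9((csc λ - 1)(csc λ + 1)) = 9(cot²λ) (using Diff. of squares)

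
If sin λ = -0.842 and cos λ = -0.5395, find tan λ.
tan λ = sin λ / cos λ = 1.561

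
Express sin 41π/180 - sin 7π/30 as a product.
sin 41π/180 - sin 7π/30 = 2 cos(83π/360) sin(-π/360)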